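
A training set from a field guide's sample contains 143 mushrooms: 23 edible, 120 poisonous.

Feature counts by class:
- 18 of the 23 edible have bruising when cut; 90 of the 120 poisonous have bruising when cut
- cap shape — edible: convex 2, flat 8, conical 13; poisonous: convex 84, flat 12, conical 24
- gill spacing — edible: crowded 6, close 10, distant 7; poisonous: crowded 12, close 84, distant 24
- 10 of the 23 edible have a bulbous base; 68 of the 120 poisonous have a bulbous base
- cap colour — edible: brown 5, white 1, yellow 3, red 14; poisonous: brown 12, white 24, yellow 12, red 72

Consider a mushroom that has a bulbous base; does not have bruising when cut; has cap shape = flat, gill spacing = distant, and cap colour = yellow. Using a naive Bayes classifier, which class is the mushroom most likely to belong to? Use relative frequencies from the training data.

poisonous

edible: (23/143) × (5/23) × (8/23) × (7/23) × (10/23) × (3/23) ≈ 0.000209909
poisonous: (120/143) × (30/120) × (12/120) × (24/120) × (68/120) × (12/120) ≈ 0.000237762
Highest score → poisonous.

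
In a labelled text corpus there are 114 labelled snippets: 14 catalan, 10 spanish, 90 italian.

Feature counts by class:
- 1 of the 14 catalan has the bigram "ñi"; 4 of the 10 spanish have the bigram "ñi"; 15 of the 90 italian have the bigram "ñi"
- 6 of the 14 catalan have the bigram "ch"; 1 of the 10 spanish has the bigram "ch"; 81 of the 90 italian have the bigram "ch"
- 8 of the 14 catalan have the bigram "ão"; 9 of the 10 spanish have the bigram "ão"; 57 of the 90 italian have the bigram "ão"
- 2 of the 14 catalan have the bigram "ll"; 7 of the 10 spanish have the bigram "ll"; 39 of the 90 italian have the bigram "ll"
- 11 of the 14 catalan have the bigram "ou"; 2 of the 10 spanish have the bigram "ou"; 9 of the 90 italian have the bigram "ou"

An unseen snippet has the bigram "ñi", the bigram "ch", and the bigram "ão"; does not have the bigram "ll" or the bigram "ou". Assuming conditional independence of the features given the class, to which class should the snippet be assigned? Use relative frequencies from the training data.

catalan: (14/114) × (1/14) × (6/14) × (8/14) × (12/14) × (3/14) ≈ 0.000394572
spanish: (10/114) × (4/10) × (1/10) × (9/10) × (3/10) × (8/10) ≈ 0.000757895
italian: (90/114) × (15/90) × (81/90) × (57/90) × (51/90) × (81/90) = 0.03825
Highest score → italian.

italian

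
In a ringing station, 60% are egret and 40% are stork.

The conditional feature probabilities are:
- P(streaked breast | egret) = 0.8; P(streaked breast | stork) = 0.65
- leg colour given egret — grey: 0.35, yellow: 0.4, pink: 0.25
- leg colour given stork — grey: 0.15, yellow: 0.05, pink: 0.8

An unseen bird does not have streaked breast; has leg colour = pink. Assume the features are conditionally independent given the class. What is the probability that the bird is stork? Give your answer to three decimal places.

egret: 0.6 × (1−0.8) × 0.25 = 0.03
stork: 0.4 × (1−0.65) × 0.8 = 0.112
P(stork | x) = 0.112 / 0.142 ≈ 0.789

0.789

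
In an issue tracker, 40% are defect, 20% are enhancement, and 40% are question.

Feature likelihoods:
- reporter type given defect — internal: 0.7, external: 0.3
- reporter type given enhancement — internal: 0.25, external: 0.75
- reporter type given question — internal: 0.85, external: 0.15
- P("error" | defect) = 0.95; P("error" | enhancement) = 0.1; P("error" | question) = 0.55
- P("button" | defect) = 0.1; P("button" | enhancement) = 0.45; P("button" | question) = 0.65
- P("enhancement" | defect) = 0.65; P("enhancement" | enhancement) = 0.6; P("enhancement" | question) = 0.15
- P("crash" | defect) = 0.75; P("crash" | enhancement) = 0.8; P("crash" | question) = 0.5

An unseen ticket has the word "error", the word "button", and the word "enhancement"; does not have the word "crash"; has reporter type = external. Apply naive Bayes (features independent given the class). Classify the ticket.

defect: 0.4 × 0.3 × 0.95 × 0.1 × 0.65 × (1−0.75) = 0.0018525
enhancement: 0.2 × 0.75 × 0.1 × 0.45 × 0.6 × (1−0.8) = 0.00081
question: 0.4 × 0.15 × 0.55 × 0.65 × 0.15 × (1−0.5) = 0.00160875
Highest score → defect.

defect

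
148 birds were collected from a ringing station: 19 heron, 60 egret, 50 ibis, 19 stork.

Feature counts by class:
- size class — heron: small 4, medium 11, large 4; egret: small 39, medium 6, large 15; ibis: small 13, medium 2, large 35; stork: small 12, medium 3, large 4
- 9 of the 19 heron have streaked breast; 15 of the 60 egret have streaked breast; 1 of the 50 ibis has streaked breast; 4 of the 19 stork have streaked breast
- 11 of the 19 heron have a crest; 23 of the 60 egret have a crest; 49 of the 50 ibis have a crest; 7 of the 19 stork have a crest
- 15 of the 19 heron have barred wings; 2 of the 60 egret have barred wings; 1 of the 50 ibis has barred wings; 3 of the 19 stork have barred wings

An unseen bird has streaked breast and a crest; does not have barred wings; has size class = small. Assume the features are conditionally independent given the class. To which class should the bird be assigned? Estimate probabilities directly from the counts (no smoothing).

egret

heron: (19/148) × (4/19) × (9/19) × (11/19) × (4/19) ≈ 0.00156039
egret: (60/148) × (39/60) × (15/60) × (23/60) × (58/60) ≈ 0.0244116
ibis: (50/148) × (13/50) × (1/50) × (49/50) × (49/50) ≈ 0.00168719
stork: (19/148) × (12/19) × (4/19) × (7/19) × (16/19) ≈ 0.00529586
Highest score → egret.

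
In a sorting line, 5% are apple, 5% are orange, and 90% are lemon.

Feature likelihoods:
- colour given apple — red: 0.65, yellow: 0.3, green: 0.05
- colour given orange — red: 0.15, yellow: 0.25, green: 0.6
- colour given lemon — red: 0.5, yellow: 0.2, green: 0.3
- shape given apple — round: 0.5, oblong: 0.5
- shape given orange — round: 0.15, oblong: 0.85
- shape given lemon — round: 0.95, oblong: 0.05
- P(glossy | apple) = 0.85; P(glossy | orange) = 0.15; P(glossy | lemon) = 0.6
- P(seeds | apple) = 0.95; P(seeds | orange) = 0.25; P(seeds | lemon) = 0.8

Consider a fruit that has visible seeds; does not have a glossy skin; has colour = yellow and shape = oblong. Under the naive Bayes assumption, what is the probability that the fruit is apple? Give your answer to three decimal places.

apple: 0.05 × 0.3 × 0.5 × (1−0.85) × 0.95 = 0.00106875
orange: 0.05 × 0.25 × 0.85 × (1−0.15) × 0.25 = 0.0022578125
lemon: 0.9 × 0.2 × 0.05 × (1−0.6) × 0.8 = 0.00288
P(apple | x) = 0.00106875 / 0.0062065625 ≈ 0.172

0.172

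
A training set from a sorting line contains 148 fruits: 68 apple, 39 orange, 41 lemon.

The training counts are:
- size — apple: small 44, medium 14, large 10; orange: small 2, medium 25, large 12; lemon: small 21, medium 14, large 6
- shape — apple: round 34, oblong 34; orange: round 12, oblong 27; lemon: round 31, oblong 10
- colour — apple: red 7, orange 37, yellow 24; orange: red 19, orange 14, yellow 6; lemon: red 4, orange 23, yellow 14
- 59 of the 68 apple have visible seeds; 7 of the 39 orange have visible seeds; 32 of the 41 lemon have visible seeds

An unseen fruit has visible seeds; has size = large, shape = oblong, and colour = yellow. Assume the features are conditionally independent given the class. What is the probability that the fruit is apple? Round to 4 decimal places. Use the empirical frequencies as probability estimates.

0.7120

apple: (68/148) × (10/68) × (34/68) × (24/68) × (59/68) ≈ 0.0103456
orange: (39/148) × (12/39) × (27/39) × (6/39) × (7/39) ≈ 0.00155003
lemon: (41/148) × (6/41) × (10/41) × (14/41) × (32/41) ≈ 0.00263521
P(apple | x) = 0.0103456 / 0.01453084 ≈ 0.7120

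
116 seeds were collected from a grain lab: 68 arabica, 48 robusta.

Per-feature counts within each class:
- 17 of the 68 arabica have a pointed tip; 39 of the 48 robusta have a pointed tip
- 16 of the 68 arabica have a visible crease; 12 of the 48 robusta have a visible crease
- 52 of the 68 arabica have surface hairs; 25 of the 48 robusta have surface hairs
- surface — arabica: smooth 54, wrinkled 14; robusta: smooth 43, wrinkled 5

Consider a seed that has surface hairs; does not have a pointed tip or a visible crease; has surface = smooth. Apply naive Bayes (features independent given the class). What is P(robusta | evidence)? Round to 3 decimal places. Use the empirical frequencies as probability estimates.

0.117

arabica: (68/116) × (51/68) × (52/68) × (52/68) × (54/68) ≈ 0.204167
robusta: (48/116) × (9/48) × (36/48) × (25/48) × (43/48) ≈ 0.0271501
P(robusta | x) = 0.0271501 / 0.2313171 ≈ 0.117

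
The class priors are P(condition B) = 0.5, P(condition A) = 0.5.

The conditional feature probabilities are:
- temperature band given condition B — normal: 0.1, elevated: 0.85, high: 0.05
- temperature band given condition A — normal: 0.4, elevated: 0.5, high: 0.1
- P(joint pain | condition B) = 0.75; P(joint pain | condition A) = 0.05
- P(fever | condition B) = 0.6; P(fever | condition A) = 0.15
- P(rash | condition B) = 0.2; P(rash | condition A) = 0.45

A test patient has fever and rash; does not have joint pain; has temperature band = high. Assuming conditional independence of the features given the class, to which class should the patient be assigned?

condition B: 0.5 × 0.05 × (1−0.75) × 0.6 × 0.2 = 0.00075
condition A: 0.5 × 0.1 × (1−0.05) × 0.15 × 0.45 = 0.00320625
Highest score → condition A.

condition A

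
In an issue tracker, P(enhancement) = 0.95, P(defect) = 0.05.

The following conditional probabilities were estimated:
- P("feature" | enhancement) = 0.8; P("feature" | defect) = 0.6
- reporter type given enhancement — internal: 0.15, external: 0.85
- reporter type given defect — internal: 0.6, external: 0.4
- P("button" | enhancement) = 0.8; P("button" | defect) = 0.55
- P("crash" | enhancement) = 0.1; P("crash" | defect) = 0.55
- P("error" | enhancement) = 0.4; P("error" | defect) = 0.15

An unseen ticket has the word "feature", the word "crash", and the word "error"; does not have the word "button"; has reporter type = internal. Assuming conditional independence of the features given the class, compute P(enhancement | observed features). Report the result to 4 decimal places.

0.5771

enhancement: 0.95 × 0.8 × 0.15 × (1−0.8) × 0.1 × 0.4 = 0.000912
defect: 0.05 × 0.6 × 0.6 × (1−0.55) × 0.55 × 0.15 = 0.00066825
P(enhancement | x) = 0.000912 / 0.00158025 ≈ 0.5771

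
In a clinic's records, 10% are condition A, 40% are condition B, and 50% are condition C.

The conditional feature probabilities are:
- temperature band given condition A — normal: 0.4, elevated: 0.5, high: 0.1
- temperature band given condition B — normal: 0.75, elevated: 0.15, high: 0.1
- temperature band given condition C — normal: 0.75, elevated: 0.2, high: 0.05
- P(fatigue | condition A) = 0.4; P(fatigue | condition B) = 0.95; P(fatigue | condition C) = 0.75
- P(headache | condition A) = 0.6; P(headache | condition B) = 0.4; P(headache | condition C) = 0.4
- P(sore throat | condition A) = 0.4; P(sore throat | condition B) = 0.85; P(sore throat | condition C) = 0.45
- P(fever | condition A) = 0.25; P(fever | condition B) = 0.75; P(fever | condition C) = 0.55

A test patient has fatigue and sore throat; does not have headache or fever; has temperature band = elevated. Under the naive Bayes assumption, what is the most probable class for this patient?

condition C

condition A: 0.1 × 0.5 × 0.4 × (1−0.6) × 0.4 × (1−0.25) = 0.0024
condition B: 0.4 × 0.15 × 0.95 × (1−0.4) × 0.85 × (1−0.75) = 0.0072675
condition C: 0.5 × 0.2 × 0.75 × (1−0.4) × 0.45 × (1−0.55) = 0.0091125
Highest score → condition C.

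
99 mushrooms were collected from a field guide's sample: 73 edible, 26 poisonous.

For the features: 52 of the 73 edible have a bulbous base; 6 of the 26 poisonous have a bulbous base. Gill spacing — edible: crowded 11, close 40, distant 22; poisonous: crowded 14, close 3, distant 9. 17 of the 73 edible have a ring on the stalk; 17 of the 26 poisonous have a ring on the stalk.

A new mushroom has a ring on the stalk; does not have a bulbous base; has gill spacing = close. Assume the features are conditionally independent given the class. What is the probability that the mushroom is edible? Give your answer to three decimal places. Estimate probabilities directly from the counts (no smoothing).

0.640

edible: (73/99) × (21/73) × (40/73) × (17/73) ≈ 0.0270674
poisonous: (26/99) × (20/26) × (3/26) × (17/26) ≈ 0.0152412
P(edible | x) = 0.0270674 / 0.0423086 ≈ 0.640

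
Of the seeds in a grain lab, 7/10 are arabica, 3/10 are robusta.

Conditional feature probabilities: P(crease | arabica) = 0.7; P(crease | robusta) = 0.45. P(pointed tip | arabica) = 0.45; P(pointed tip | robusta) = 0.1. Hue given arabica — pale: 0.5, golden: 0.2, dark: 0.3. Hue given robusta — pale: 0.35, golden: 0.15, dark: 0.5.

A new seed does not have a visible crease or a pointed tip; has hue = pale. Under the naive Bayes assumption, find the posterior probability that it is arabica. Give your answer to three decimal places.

0.526

arabica: 0.7 × (1−0.7) × (1−0.45) × 0.5 = 0.05775
robusta: 0.3 × (1−0.45) × (1−0.1) × 0.35 = 0.051975
P(arabica | x) = 0.05775 / 0.109725 ≈ 0.526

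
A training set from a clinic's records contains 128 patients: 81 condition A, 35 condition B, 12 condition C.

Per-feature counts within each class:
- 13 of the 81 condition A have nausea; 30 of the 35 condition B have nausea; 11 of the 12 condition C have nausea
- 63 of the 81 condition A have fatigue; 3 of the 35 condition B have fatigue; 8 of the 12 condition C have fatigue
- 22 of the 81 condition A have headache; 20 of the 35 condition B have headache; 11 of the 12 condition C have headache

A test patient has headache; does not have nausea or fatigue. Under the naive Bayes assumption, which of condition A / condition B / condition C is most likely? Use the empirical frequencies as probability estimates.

condition A: (81/128) × (68/81) × (18/81) × (22/81) ≈ 0.0320645
condition B: (35/128) × (5/35) × (32/35) × (20/35) ≈ 0.0204082
condition C: (12/128) × (1/12) × (4/12) × (11/12) ≈ 0.00238715
Highest score → condition A.

condition A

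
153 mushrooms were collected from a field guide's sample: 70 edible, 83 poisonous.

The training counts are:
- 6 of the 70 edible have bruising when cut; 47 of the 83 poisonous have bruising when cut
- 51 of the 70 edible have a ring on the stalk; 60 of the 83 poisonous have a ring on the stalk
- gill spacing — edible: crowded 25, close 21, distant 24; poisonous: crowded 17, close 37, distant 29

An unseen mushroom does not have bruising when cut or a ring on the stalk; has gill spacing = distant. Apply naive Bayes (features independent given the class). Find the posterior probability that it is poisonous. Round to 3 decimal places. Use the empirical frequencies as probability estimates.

edible: (70/153) × (64/70) × (19/70) × (24/70) ≈ 0.0389276
poisonous: (83/153) × (36/83) × (23/83) × (29/83) ≈ 0.0227814
P(poisonous | x) = 0.0227814 / 0.061709 ≈ 0.369

0.369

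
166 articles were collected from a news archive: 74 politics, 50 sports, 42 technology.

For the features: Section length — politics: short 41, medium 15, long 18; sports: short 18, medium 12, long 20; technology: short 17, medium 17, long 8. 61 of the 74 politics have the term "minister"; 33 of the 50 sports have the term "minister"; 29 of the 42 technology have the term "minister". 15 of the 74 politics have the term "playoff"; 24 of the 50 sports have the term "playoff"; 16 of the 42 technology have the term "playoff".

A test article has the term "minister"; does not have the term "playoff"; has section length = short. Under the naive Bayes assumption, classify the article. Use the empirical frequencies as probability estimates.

politics: (74/166) × (41/74) × (61/74) × (59/74) ≈ 0.162328
sports: (50/166) × (18/50) × (33/50) × (26/50) ≈ 0.0372145
technology: (42/166) × (17/42) × (29/42) × (26/42) ≈ 0.0437737
Highest score → politics.

politics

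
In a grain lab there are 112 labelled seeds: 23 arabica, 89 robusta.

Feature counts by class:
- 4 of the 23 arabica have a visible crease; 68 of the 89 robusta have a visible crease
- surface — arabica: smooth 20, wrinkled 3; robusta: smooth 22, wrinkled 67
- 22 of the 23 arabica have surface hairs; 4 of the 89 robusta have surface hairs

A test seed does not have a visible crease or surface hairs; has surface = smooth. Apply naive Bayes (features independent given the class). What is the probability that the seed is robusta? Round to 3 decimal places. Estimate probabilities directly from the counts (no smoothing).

0.873

arabica: (23/112) × (19/23) × (20/23) × (1/23) ≈ 0.00641372
robusta: (89/112) × (21/89) × (22/89) × (85/89) ≈ 0.0442652
P(robusta | x) = 0.0442652 / 0.05067892 ≈ 0.873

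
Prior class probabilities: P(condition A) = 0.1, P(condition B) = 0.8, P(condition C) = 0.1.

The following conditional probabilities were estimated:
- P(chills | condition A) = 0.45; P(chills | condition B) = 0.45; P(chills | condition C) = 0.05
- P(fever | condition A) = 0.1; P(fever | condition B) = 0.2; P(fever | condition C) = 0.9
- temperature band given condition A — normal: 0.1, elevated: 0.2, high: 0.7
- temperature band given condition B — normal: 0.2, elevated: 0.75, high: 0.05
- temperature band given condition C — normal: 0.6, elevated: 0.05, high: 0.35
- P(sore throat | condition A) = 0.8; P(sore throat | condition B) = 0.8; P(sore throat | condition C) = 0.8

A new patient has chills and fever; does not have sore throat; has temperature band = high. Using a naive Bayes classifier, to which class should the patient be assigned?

condition B

condition A: 0.1 × 0.45 × 0.1 × 0.7 × (1−0.8) = 0.00063
condition B: 0.8 × 0.45 × 0.2 × 0.05 × (1−0.8) = 0.00072
condition C: 0.1 × 0.05 × 0.9 × 0.35 × (1−0.8) = 0.000315
Highest score → condition B.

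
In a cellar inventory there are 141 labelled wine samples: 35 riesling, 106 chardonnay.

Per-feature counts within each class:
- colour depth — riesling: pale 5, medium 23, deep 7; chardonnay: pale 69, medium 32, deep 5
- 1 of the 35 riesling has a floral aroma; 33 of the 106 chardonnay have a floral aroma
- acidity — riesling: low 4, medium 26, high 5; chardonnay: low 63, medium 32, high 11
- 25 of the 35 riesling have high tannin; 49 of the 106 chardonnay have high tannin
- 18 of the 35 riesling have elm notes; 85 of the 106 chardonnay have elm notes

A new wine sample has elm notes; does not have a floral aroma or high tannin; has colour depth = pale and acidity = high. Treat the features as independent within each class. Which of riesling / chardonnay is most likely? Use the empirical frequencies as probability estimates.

chardonnay

riesling: (35/141) × (5/35) × (34/35) × (5/35) × (10/35) × (18/35) ≈ 0.000723103
chardonnay: (106/141) × (69/106) × (73/106) × (11/106) × (57/106) × (85/106) ≈ 0.0150805
Highest score → chardonnay.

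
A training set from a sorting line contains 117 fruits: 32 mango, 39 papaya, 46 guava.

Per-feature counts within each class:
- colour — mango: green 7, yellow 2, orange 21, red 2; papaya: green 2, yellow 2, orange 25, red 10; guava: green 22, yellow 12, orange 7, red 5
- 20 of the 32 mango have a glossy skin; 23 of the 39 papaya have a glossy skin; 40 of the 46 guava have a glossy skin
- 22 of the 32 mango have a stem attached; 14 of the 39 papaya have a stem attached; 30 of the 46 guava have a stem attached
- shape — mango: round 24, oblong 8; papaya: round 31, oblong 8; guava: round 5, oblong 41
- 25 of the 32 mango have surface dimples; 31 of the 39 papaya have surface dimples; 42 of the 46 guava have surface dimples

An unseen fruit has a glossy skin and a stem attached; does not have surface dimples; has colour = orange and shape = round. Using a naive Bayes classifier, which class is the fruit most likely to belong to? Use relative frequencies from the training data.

mango: (32/117) × (21/32) × (20/32) × (22/32) × (24/32) × (7/32) ≈ 0.0126531
papaya: (39/117) × (25/39) × (23/39) × (14/39) × (31/39) × (8/39) ≈ 0.0073757
guava: (46/117) × (7/46) × (40/46) × (30/46) × (5/46) × (4/46) ≈ 0.000320695
Highest score → mango.

mango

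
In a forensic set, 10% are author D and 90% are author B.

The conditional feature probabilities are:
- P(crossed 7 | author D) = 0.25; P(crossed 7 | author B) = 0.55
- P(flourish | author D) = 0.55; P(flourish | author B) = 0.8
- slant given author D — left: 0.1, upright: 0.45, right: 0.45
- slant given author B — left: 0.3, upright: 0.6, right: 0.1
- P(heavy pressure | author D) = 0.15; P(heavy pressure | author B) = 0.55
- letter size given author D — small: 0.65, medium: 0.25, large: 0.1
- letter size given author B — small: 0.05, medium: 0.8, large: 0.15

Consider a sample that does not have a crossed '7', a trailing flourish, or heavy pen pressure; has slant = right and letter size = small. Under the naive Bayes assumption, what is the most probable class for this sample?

author D

author D: 0.1 × (1−0.25) × (1−0.55) × 0.45 × (1−0.15) × 0.65 = 0.00839109375
author B: 0.9 × (1−0.55) × (1−0.8) × 0.1 × (1−0.55) × 0.05 = 0.00018225
Highest score → author D.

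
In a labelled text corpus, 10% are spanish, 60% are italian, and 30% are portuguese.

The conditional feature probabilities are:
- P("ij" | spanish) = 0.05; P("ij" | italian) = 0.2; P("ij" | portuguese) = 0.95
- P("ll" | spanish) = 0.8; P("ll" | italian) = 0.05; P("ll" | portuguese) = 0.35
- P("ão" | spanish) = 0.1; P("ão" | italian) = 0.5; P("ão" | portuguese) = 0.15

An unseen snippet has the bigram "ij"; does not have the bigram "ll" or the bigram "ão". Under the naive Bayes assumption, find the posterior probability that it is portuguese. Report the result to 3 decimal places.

spanish: 0.1 × 0.05 × (1−0.8) × (1−0.1) = 0.0009
italian: 0.6 × 0.2 × (1−0.05) × (1−0.5) = 0.057
portuguese: 0.3 × 0.95 × (1−0.35) × (1−0.15) = 0.1574625
P(portuguese | x) = 0.1574625 / 0.2153625 ≈ 0.731

0.731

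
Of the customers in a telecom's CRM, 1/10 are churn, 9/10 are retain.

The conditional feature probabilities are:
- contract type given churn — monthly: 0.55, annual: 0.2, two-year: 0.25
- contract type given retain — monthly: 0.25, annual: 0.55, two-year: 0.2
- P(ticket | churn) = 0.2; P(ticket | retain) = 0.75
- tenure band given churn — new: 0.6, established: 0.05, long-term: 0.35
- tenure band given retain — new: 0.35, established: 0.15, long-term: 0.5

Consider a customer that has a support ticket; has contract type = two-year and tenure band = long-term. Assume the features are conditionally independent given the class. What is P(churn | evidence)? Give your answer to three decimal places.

0.025

churn: 0.1 × 0.25 × 0.2 × 0.35 = 0.00175
retain: 0.9 × 0.2 × 0.75 × 0.5 = 0.0675
P(churn | x) = 0.00175 / 0.06925 ≈ 0.025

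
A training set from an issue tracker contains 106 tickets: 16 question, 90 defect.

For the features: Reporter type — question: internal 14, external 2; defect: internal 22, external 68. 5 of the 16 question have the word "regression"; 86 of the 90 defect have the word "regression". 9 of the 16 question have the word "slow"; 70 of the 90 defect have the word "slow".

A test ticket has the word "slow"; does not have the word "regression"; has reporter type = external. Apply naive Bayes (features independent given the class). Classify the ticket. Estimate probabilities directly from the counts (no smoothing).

defect

question: (16/106) × (2/16) × (11/16) × (9/16) ≈ 0.00729658
defect: (90/106) × (68/90) × (4/90) × (70/90) ≈ 0.0221756
Highest score → defect.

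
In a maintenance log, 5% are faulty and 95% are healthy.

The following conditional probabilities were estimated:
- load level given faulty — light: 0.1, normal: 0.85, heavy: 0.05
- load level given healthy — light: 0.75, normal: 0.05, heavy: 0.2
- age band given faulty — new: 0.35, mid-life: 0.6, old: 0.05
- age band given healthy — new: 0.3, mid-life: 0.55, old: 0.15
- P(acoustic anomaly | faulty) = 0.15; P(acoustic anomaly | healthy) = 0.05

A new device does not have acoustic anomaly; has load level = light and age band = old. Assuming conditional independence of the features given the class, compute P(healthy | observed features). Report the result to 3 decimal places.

0.998

faulty: 0.05 × 0.1 × 0.05 × (1−0.15) = 0.0002125
healthy: 0.95 × 0.75 × 0.15 × (1−0.05) = 0.10153125
P(healthy | x) = 0.10153125 / 0.10174375 ≈ 0.998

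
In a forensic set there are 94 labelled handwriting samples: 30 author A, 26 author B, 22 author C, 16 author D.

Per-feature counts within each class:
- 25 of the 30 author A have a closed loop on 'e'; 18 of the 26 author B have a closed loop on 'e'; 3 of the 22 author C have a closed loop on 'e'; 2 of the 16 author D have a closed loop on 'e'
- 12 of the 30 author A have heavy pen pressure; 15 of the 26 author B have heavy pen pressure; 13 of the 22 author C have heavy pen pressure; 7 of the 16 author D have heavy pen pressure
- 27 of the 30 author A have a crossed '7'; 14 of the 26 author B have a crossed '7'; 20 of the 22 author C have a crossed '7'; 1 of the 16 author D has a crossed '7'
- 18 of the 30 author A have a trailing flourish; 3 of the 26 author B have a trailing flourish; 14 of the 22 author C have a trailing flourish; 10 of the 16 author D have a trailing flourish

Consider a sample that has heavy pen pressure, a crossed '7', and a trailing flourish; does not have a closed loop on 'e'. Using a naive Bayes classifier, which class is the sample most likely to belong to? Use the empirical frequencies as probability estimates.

author A: (30/94) × (5/30) × (12/30) × (27/30) × (18/30) ≈ 0.0114894
author B: (26/94) × (8/26) × (15/26) × (14/26) × (3/26) ≈ 0.00305058
author C: (22/94) × (19/22) × (13/22) × (20/22) × (14/22) ≈ 0.069097
author D: (16/94) × (14/16) × (7/16) × (1/16) × (10/16) ≈ 0.0025453
Highest score → author C.

author C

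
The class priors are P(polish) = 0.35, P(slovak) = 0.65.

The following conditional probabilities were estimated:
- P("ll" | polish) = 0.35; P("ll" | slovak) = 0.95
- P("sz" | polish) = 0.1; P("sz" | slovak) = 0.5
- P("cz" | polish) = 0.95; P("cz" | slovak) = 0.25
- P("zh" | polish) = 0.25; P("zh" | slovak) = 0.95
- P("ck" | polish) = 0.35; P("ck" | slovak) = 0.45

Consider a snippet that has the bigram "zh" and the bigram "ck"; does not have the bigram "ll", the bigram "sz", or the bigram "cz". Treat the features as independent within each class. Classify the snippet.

slovak

polish: 0.35 × (1−0.35) × (1−0.1) × (1−0.95) × 0.25 × 0.35 = 0.00089578125
slovak: 0.65 × (1−0.95) × (1−0.5) × (1−0.25) × 0.95 × 0.45 = 0.00521015625
Highest score → slovak.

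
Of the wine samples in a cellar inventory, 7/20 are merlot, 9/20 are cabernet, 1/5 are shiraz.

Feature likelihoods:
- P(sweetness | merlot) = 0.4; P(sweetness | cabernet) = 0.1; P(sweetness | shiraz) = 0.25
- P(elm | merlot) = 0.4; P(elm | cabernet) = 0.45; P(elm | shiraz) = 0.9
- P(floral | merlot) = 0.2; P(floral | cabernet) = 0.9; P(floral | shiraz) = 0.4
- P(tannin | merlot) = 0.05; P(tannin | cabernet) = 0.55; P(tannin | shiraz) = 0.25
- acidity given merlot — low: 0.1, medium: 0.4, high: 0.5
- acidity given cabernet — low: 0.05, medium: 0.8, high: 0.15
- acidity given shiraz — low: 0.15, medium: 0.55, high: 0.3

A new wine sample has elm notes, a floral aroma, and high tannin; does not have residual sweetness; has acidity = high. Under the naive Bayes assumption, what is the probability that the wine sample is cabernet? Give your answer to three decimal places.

0.752

merlot: 0.35 × (1−0.4) × 0.4 × 0.2 × 0.05 × 0.5 = 0.00042
cabernet: 0.45 × (1−0.1) × 0.45 × 0.9 × 0.55 × 0.15 = 0.0135320625
shiraz: 0.2 × (1−0.25) × 0.9 × 0.4 × 0.25 × 0.3 = 0.00405
P(cabernet | x) = 0.0135320625 / 0.0180020625 ≈ 0.752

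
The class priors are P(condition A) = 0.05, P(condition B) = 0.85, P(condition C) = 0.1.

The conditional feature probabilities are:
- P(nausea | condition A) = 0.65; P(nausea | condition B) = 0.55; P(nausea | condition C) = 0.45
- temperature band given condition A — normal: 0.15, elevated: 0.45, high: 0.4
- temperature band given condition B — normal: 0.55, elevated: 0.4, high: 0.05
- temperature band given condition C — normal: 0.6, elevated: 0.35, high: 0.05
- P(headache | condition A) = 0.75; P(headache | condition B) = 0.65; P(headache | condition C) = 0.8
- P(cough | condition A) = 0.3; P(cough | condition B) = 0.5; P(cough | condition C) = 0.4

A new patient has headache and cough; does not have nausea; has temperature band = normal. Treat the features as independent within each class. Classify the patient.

condition A: 0.05 × (1−0.65) × 0.15 × 0.75 × 0.3 = 0.000590625
condition B: 0.85 × (1−0.55) × 0.55 × 0.65 × 0.5 = 0.068371875
condition C: 0.1 × (1−0.45) × 0.6 × 0.8 × 0.4 = 0.01056
Highest score → condition B.

condition B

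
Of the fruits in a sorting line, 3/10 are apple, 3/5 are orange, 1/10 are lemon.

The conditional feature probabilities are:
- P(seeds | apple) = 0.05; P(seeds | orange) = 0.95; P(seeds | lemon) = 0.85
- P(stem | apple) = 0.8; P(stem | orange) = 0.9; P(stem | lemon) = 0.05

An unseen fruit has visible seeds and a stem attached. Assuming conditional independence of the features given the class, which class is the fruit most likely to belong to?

orange

apple: 0.3 × 0.05 × 0.8 = 0.012
orange: 0.6 × 0.95 × 0.9 = 0.513
lemon: 0.1 × 0.85 × 0.05 = 0.00425
Highest score → orange.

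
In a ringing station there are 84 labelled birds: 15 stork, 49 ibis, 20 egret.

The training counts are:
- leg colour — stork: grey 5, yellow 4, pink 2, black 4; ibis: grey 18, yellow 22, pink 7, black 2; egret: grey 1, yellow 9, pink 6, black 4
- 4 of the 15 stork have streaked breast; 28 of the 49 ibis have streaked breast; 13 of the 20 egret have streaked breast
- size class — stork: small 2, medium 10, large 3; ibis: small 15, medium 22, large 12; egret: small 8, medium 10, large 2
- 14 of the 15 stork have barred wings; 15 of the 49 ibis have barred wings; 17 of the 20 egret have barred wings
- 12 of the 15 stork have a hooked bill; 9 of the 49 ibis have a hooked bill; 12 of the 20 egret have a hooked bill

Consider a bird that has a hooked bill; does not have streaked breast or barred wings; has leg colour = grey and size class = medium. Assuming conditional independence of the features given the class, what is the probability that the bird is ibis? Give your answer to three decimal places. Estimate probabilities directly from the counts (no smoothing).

0.751

stork: (15/84) × (5/15) × (11/15) × (10/15) × (1/15) × (12/15) ≈ 0.00155203
ibis: (49/84) × (18/49) × (21/49) × (22/49) × (34/49) × (9/49) ≈ 0.00525499
egret: (20/84) × (1/20) × (7/20) × (10/20) × (3/20) × (12/20) = 0.0001875
P(ibis | x) = 0.00525499 / 0.00699452 ≈ 0.751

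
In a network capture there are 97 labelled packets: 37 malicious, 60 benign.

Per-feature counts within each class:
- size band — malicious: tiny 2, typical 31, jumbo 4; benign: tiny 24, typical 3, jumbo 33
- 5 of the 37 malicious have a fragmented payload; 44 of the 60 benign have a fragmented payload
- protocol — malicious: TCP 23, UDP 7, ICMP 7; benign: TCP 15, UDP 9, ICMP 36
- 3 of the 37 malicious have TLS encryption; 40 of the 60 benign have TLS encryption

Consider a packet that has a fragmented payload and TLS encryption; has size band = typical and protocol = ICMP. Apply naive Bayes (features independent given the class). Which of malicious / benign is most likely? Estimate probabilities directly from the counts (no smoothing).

malicious: (37/97) × (31/37) × (5/37) × (7/37) × (3/37) ≈ 0.000662482
benign: (60/97) × (3/60) × (44/60) × (36/60) × (40/60) ≈ 0.00907216
Highest score → benign.

benign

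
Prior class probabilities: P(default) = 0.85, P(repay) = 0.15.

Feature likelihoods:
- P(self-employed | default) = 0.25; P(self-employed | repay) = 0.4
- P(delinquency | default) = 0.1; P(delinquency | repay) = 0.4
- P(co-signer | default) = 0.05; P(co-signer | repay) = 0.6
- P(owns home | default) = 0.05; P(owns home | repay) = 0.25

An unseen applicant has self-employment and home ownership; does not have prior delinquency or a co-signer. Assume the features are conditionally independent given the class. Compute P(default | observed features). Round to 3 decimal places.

0.716

default: 0.85 × 0.25 × (1−0.1) × (1−0.05) × 0.05 = 0.009084375
repay: 0.15 × 0.4 × (1−0.4) × (1−0.6) × 0.25 = 0.0036
P(default | x) = 0.009084375 / 0.012684375 ≈ 0.716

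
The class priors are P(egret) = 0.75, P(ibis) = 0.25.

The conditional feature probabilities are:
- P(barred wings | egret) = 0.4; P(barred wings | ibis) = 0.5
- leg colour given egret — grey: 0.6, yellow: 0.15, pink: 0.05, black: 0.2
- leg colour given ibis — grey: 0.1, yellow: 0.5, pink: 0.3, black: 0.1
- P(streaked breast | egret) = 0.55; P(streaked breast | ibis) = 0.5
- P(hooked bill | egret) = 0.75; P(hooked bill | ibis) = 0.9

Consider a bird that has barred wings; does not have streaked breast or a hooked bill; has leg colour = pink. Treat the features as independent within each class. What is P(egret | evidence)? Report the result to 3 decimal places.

0.474

egret: 0.75 × 0.4 × 0.05 × (1−0.55) × (1−0.75) = 0.0016875
ibis: 0.25 × 0.5 × 0.3 × (1−0.5) × (1−0.9) = 0.001875
P(egret | x) = 0.0016875 / 0.0035625 ≈ 0.474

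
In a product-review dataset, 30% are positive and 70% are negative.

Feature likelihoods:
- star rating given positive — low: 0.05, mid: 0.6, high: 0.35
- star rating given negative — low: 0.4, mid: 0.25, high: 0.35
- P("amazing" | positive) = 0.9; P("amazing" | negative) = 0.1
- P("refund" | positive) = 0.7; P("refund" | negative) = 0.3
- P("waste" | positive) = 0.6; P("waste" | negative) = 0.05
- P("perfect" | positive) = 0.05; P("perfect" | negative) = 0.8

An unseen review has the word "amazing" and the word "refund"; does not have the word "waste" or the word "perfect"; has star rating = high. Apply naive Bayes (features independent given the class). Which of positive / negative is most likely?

positive

positive: 0.3 × 0.35 × 0.9 × 0.7 × (1−0.6) × (1−0.05) = 0.025137
negative: 0.7 × 0.35 × 0.1 × 0.3 × (1−0.05) × (1−0.8) = 0.0013965
Highest score → positive.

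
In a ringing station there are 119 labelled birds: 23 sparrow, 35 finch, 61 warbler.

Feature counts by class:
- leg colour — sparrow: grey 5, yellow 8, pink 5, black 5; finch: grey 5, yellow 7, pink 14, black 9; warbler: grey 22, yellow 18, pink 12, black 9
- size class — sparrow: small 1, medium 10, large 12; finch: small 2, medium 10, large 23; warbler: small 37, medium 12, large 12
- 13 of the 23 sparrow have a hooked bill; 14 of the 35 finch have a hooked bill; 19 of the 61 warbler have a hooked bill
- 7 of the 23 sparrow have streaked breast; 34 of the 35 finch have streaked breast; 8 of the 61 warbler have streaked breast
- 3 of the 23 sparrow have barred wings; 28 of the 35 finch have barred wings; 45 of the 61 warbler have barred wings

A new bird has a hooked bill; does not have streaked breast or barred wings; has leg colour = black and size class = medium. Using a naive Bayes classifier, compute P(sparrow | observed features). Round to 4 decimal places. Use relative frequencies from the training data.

0.8496

sparrow: (23/119) × (5/23) × (10/23) × (13/23) × (16/23) × (20/23) ≈ 0.00624604
finch: (35/119) × (9/35) × (10/35) × (14/35) × (1/35) × (7/35) ≈ 0.0000493912
warbler: (61/119) × (9/61) × (12/61) × (19/61) × (53/61) × (16/61) ≈ 0.0010561
P(sparrow | x) = 0.00624604 / 0.0073515312 ≈ 0.8496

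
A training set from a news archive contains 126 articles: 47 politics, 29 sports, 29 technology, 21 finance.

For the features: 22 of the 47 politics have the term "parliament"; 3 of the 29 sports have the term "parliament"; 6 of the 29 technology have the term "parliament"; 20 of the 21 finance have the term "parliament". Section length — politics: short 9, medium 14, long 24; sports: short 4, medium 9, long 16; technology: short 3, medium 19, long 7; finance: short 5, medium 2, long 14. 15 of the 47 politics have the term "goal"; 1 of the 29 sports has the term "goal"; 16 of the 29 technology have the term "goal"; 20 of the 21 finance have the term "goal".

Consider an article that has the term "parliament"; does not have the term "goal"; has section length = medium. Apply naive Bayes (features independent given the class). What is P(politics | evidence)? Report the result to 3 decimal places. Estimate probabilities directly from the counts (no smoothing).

politics: (47/126) × (22/47) × (14/47) × (32/47) ≈ 0.0354107
sports: (29/126) × (3/29) × (9/29) × (28/29) ≈ 0.00713436
technology: (29/126) × (6/29) × (19/29) × (13/29) ≈ 0.0139856
finance: (21/126) × (20/21) × (2/21) × (1/21) ≈ 0.000719865
P(politics | x) = 0.0354107 / 0.057250525 ≈ 0.619

0.619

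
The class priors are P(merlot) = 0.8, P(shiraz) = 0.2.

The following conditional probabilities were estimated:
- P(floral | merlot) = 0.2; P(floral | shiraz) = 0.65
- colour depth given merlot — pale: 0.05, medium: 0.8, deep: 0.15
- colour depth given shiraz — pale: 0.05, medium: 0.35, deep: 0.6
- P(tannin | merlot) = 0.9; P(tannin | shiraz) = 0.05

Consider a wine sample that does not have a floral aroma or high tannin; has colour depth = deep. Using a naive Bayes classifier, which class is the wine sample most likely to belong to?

shiraz

merlot: 0.8 × (1−0.2) × 0.15 × (1−0.9) = 0.0096
shiraz: 0.2 × (1−0.65) × 0.6 × (1−0.05) = 0.0399
Highest score → shiraz.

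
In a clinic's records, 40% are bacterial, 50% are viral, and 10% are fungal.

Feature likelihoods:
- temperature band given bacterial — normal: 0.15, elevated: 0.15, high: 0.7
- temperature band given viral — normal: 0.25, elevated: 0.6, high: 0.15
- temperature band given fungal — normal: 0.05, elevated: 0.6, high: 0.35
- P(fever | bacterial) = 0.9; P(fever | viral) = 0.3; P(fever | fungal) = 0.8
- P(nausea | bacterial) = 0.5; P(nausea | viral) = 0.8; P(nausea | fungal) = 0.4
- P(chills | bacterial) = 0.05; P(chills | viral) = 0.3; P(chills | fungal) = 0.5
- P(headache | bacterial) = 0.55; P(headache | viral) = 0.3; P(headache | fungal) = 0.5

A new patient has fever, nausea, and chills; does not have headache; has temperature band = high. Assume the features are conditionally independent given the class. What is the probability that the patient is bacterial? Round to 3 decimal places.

0.301

bacterial: 0.4 × 0.7 × 0.9 × 0.5 × 0.05 × (1−0.55) = 0.002835
viral: 0.5 × 0.15 × 0.3 × 0.8 × 0.3 × (1−0.3) = 0.00378
fungal: 0.1 × 0.35 × 0.8 × 0.4 × 0.5 × (1−0.5) = 0.0028
P(bacterial | x) = 0.002835 / 0.009415 ≈ 0.301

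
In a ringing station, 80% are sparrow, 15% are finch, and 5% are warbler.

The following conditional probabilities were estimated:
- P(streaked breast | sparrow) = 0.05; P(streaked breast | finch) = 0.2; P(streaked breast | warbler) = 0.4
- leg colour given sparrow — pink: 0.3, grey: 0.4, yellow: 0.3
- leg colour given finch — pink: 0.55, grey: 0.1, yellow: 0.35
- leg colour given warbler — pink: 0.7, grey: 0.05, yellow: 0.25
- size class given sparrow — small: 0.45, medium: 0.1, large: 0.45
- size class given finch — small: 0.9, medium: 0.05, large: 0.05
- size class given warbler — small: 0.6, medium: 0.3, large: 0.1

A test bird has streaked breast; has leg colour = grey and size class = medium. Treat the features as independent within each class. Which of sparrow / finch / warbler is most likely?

sparrow

sparrow: 0.8 × 0.05 × 0.4 × 0.1 = 0.0016
finch: 0.15 × 0.2 × 0.1 × 0.05 = 0.00015
warbler: 0.05 × 0.4 × 0.05 × 0.3 = 0.0003
Highest score → sparrow.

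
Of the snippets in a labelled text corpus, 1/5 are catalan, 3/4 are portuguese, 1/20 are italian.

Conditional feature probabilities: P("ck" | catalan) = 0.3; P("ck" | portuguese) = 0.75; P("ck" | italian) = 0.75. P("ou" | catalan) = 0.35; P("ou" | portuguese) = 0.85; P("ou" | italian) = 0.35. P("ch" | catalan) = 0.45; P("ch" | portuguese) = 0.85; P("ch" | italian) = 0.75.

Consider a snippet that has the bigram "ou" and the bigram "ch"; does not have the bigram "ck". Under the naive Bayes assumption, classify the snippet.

catalan: 0.2 × (1−0.3) × 0.35 × 0.45 = 0.02205
portuguese: 0.75 × (1−0.75) × 0.85 × 0.85 = 0.13546875
italian: 0.05 × (1−0.75) × 0.35 × 0.75 = 0.00328125
Highest score → portuguese.

portuguese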